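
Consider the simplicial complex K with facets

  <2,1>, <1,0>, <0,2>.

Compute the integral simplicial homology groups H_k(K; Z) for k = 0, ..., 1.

Order the vertices as 0 < 1 < 2. Listing each simplex with vertices in this order, K has dimension 1 with simplices:

  0-simplices (3): [0], [1], [2]
  1-simplices (3): [0,1], [0,2], [1,2]

giving chain groups C_0 ≅ Z^3, C_1 ≅ Z^3.

∂_1: C_1 → C_0 is given by ∂[p,q] = [q] − [p].
The resulting 3×3 matrix has rank 2, and its Smith normal form has invariant factors (1,1).

Reading off H_k = ker ∂_k / im ∂_{k+1}:

  H_0: rank C_0 − rank ∂_1 = 3 − 2 = 1, and the invariant factors of ∂_1 are all 1, so H_0 = Z.
  H_1: rank ker ∂_1 − rank ∂_2 = (3 − 2) − 0 = 1, and there is no ∂_2, so H_1 = Z.

H_0 ≅ Z,  H_1 ≅ Z.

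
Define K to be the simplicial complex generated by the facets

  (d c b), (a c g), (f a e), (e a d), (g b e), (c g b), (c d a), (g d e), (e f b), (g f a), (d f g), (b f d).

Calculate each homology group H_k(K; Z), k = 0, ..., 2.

Order the vertices as a < b < c < d < e < f < g. Listing each simplex with vertices in this order, K has dimension 2 with simplices:

  0-simplices (7): a, b, c, d, e, f, g
  1-simplices (18): ac, ad, ae, af, ag, bc, bd, be, bf, bg, cd, cg, de, df, dg, ef, eg, fg
  2-simplices (12): acd, acg, ade, aef, afg, bcd, bcg, bdf, bef, beg, deg, dfg

giving chain groups C_0 ≅ Z^7, C_1 ≅ Z^18, C_2 ≅ Z^12.

∂_1: C_1 → C_0 is given by ∂[p,q] = [q] − [p].
The resulting 7×18 matrix has rank 6, and its Smith normal form has invariant factors (1,1,1,1,1,1).

∂_2: C_2 → C_1 acts by ∂[p,q,r] = [q,r] − [p,r] + [p,q]. For instance
  ∂acg = cg − ag + ac,
  ∂acd = cd − ad + ac.
The 18×12 boundary matrix has rank 12 and Smith normal form diag(1,1,1,1,1,1,1,1,1,1,1,2).

Now H_k = ker ∂_k / im ∂_{k+1}, so:

  H_0: rank C_0 − rank ∂_1 = 7 − 6 = 1, and the invariant factors of ∂_1 are all 1, so H_0 ≅ Z.
  H_1: rank ker ∂_1 − rank ∂_2 = (18 − 6) − 12 = 0, and ∂_2 has invariant factor 2 > 1, so H_1 ≅ Z/2Z.
  H_2: rank ker ∂_2 − rank ∂_3 = (12 − 12) − 0 = 0, and there is no ∂_3, so H_2 ≅ 0.

H_0 ≅ Z,  H_1 ≅ Z/2Z,  H_2 = 0.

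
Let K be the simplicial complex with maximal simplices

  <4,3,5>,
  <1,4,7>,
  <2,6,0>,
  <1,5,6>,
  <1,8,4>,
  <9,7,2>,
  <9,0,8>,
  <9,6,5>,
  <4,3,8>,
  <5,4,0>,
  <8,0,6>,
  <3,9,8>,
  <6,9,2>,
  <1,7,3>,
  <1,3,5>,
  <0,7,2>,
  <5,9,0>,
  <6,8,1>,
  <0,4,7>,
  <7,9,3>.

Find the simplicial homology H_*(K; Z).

K has 10 vertices, 30 edges, 20 triangles.
rank ∂_0 = 0, rank ∂_1 = 9 ⇒ b_0 = 10 − 0 − 9 = 1; all invariant factors of ∂_1 are 1 so no torsion. So H_0 ≅ Z.
rank ∂_1 = 9, rank ∂_2 = 20 ⇒ b_1 = 30 − 9 − 20 = 1; ∂_2 has invariant factor(s) [2] giving torsion. So H_1 ≅ Z ⊕ Z/2.
rank ∂_2 = 20, rank ∂_3 = 0 ⇒ b_2 = 20 − 20 − 0 = 0. So H_2 ≅ 0.

H_0 = Z,  H_1 = Z ⊕ Z/2,  H_2 = 0.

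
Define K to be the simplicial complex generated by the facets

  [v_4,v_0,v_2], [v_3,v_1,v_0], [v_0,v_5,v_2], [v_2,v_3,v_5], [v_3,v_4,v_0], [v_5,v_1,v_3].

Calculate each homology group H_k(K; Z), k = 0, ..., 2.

H_0 = Z,  H_1 = Z,  H_2 = 0.

Order the vertices as v_0 < v_1 < v_2 < v_3 < v_4 < v_5. Listing each simplex with vertices in this order, K has dimension 2 with simplices:

  0-simplices (6): [v_0], [v_1], [v_2], [v_3], [v_4], [v_5]
  1-simplices (12): [v_0,v_1], [v_0,v_2], [v_0,v_3], [v_0,v_4], [v_0,v_5], [v_1,v_3], [v_1,v_5], [v_2,v_3], [v_2,v_4], [v_2,v_5], [v_3,v_4], [v_3,v_5]
  2-simplices (6): [v_0,v_1,v_3], [v_0,v_2,v_4], [v_0,v_2,v_5], [v_0,v_3,v_4], [v_1,v_3,v_5], [v_2,v_3,v_5]

so the chain groups are C_0 ≅ Z^6, C_1 ≅ Z^12, C_2 ≅ Z^6.

Boundary ∂_1: C_1 → C_0 is given by ∂[p,q] = [q] − [p].
The 6×12 boundary matrix has rank 5 and Smith normal form diag(1,1,1,1,1).

Boundary ∂_2: C_2 → C_1 maps a triangle to the signed sum of its edges. For instance
  ∂[v_0,v_3,v_4] = [v_3,v_4] − [v_0,v_4] + [v_0,v_3],
  ∂[v_0,v_2,v_4] = [v_2,v_4] − [v_0,v_4] + [v_0,v_2].
This gives a 12×6 integer matrix of rank 6; reducing to Smith normal form yields diagonal entries (1,1,1,1,1,1).

Reading off H_k = ker ∂_k / im ∂_{k+1}:

  H_0: rank C_0 − rank ∂_1 = 6 − 5 = 1, and the invariant factors of ∂_1 are all 1, so H_0 = Z.
  H_1: rank ker ∂_1 − rank ∂_2 = (12 − 5) − 6 = 1, and the invariant factors of ∂_2 are all 1, so H_1 = Z.
  H_2: rank ker ∂_2 − rank ∂_3 = (6 − 6) − 0 = 0, and there is no ∂_3, so H_2 = 0.

As a check, the Euler characteristic is 6 − 12 + 6 = 0, which agrees with 1 − 1 + 0 = 0.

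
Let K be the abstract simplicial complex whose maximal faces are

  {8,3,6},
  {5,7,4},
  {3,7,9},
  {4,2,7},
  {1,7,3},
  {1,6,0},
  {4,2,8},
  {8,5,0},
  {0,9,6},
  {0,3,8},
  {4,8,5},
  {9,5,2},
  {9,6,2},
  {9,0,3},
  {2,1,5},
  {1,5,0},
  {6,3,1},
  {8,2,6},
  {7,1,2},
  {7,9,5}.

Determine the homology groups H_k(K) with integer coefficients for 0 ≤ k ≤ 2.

Take the total order 0 < 1 < 2 < 3 < 4 < 5 < 6 < 7 < 8 < 9 on the vertex set. Then K (dimension 2) consists of the simplices:

  0-simplices (10): [0], [1], [2], [3], [4], [5], [6], [7], [8], [9]
  1-simplices (30): (30 of them)
  2-simplices (20): (20 of them)

so the chain groups are C_0 ≅ Z^10, C_1 ≅ Z^30, C_2 ≅ Z^20.

∂_1: C_1 → C_0 sends each edge [p,q] (with p < q) to q − p.
The 10×30 boundary matrix has rank 9 and Smith normal form diag(1,1,1,1,1,1,1,1,1).

Boundary ∂_2: C_2 → C_1 maps a triangle to the signed sum of its edges. For instance
  ∂[2,4,8] = [4,8] − [2,8] + [2,4],
  ∂[2,6,9] = [6,9] − [2,9] + [2,6].
As a 30×20 matrix over Z this has rank 20, with invariant factors (1,1,1,1,1,1,1,1,1,1,1,1,1,1,1,1,1,1,1,2).

Now H_k = ker ∂_k / im ∂_{k+1}, so:

  H_0: rank C_0 − rank ∂_1 = 10 − 9 = 1, and the invariant factors of ∂_1 are all 1, so H_0 = Z.
  H_1: rank ker ∂_1 − rank ∂_2 = (30 − 9) − 20 = 1, and ∂_2 has invariant factor 2 > 1, so H_1 = Z ⊕ Z/2.
  H_2: rank ker ∂_2 − rank ∂_3 = (20 − 20) − 0 = 0, and there is no ∂_3, so H_2 = 0.

H_0 = Z,  H_1 = Z ⊕ Z/2,  H_2 = 0.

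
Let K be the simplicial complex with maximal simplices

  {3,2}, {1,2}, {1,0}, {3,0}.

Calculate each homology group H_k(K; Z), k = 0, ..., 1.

H_0 ≅ Z,  H_1 ≅ Z.

We work with the vertex ordering 0 < 1 < 2 < 3. The simplices of K, each written with vertices in increasing order, are:

  0-simplices (4): [0], [1], [2], [3]
  1-simplices (4): [0,1], [0,3], [1,2], [2,3]

giving chain groups C_0 ≅ Z^4, C_1 ≅ Z^4.

The boundary map ∂_1: C_1 → C_0 sends each edge [p,q] (with p < q) to q − p. For instance
  ∂[2,3] = [3] − [2].
This gives a 4×4 integer matrix of rank 3; reducing to Smith normal form yields diagonal entries (1,1,1).

Reading off H_k = ker ∂_k / im ∂_{k+1}:

  H_0: rank C_0 − rank ∂_1 = 4 − 3 = 1, and the invariant factors of ∂_1 are all 1, so H_0 ≅ Z.
  H_1: rank ker ∂_1 − rank ∂_2 = (4 − 3) − 0 = 1, and there is no ∂_2, so H_1 ≅ Z.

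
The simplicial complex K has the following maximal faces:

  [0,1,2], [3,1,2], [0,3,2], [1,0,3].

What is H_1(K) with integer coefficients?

H_1 ≅ 0.

Fix the vertex order 0 < 1 < 2 < 3 and write every simplex with vertices in increasing order. Then dim K = 2 and the simplices of K are:

  0-simplices (4): [0], [1], [2], [3]
  1-simplices (6): [0,1], [0,2], [0,3], [1,2], [1,3], [2,3]
  2-simplices (4): [0,1,2], [0,1,3], [0,2,3], [1,2,3]

Hence C_0 ≅ Z^4, C_1 ≅ Z^6, C_2 ≅ Z^4.

Boundary ∂_1: C_1 → C_0 is given by ∂[p,q] = [q] − [p]. For instance
  ∂[0,1] = [1] − [0].
This gives a 4×6 integer matrix of rank 3; reducing to Smith normal form yields diagonal entries (1,1,1).

The boundary map ∂_2: C_2 → C_1 sends each 2-simplex [p,q,r] to [q,r] − [p,r] + [p,q]. For instance
  ∂[1,2,3] = [2,3] − [1,3] + [1,2],
  ∂[0,1,3] = [1,3] − [0,3] + [0,1].
As a 6×4 matrix over Z this has rank 3, with invariant factors (1,1,1).

Computing H_k = (kernel of ∂_k) / (image of ∂_{k+1}):

  H_1: rank ker ∂_1 − rank ∂_2 = (6 − 3) − 3 = 0, and the invariant factors of ∂_2 are all 1, so H_1 ≅ 0.

(K is a triangulation of the 2-sphere S^2.)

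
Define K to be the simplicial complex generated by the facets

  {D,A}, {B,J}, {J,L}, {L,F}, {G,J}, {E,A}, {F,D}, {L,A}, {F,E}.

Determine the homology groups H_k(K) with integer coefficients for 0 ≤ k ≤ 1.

H_0 ≅ Z,  H_1 ≅ Z^2.

Take the total order A < B < D < E < F < G < J < L on the vertex set. Then K (dimension 1) consists of the simplices:

  0-simplices (8): A, B, D, E, F, G, J, L
  1-simplices (9): AD, AE, AL, BJ, DF, EF, FL, GJ, JL

so the chain groups are C_0 ≅ Z^8, C_1 ≅ Z^9.

Boundary ∂_1: C_1 → C_0 sends each edge [p,q] (with p < q) to q − p.
This gives a 8×9 integer matrix of rank 7; reducing to Smith normal form yields diagonal entries (1,1,1,1,1,1,1).

Now H_k = ker ∂_k / im ∂_{k+1}, so:

  H_0: rank C_0 − rank ∂_1 = 8 − 7 = 1, and the invariant factors of ∂_1 are all 1, so H_0 = Z.
  H_1: rank ker ∂_1 − rank ∂_2 = (9 − 7) − 0 = 2, and there is no ∂_2, so H_1 = Z^2.

As a check, the Euler characteristic is 8 − 9 = -1, which agrees with 1 − 2 = -1.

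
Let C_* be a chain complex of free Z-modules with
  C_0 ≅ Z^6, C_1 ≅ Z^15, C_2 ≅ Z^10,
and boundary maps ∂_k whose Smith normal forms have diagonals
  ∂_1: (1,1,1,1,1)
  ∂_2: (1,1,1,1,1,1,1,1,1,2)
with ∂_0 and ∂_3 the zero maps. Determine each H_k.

H_0 ≅ Z,  H_1 ≅ Z/2,  H_2 = 0.

H_0: b_0 = 6 − 0 − 5 = 1; torsion from ∂_1 factors > 1: none. So H_0 ≅ Z.
H_1: b_1 = 15 − 5 − 10 = 0; torsion from ∂_2 factors > 1: [2]. So H_1 ≅ Z/2.
H_2: b_2 = 10 − 10 − 0 = 0; torsion from ∂_3 factors > 1: none. So H_2 ≅ 0.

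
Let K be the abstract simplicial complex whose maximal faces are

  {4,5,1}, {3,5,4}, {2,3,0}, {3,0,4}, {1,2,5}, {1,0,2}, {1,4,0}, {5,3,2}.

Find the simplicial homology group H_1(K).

Take the total order 0 < 1 < 2 < 3 < 4 < 5 on the vertex set. Then K (dimension 2) consists of the simplices:

  0-simplices (6): [0], [1], [2], [3], [4], [5]
  1-simplices (12): [0,1], [0,2], [0,3], [0,4], [1,2], [1,4], [1,5], [2,3], [2,5], [3,4], [3,5], [4,5]
  2-simplices (8): [0,1,2], [0,1,4], [0,2,3], [0,3,4], [1,2,5], [1,4,5], [2,3,5], [3,4,5]

so the chain groups are C_0 ≅ Z^6, C_1 ≅ Z^12, C_2 ≅ Z^8.

∂_1: C_1 → C_0 maps an edge to its endpoints' difference, ∂[p,q] = q − p.
As a 6×12 matrix over Z this has rank 5, with invariant factors (1,1,1,1,1).

Boundary ∂_2: C_2 → C_1 maps a triangle to the signed sum of its edges. For instance
  ∂[0,1,2] = [1,2] − [0,2] + [0,1],
  ∂[1,4,5] = [4,5] − [1,5] + [1,4].
The 12×8 boundary matrix has rank 7 and Smith normal form diag(1,1,1,1,1,1,1).

From H_k ≅ ker(∂_k) / im(∂_{k+1}) we obtain:

  H_1: rank ker ∂_1 − rank ∂_2 = (12 − 5) − 7 = 0, and the invariant factors of ∂_2 are all 1, so H_1 ≅ 0.

(K is a triangulation of the 2-sphere S^2.)

H_1 = 0.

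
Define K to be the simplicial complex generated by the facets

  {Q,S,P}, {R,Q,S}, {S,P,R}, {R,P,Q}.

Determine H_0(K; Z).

H_0 ≅ Z.

Order the vertices as P < Q < R < S. Listing each simplex with vertices in this order, K has dimension 2 with simplices:

  0-simplices (4): P, Q, R, S
  1-simplices (6): PQ, PR, PS, QR, QS, RS
  2-simplices (4): PQR, PQS, PRS, QRS

giving chain groups C_0 ≅ Z^4, C_1 ≅ Z^6, C_2 ≅ Z^4.

The boundary map ∂_1: C_1 → C_0 sends each edge [p,q] (with p < q) to q − p. For instance
  ∂QR = R − Q.
The resulting 4×6 matrix has rank 3, and its Smith normal form has invariant factors (1,1,1).

Boundary ∂_2: C_2 → C_1 sends each 2-simplex [p,q,r] to [q,r] − [p,r] + [p,q]. For instance
  ∂PQR = QR − PR + PQ,
  ∂PRS = RS − PS + PR.
The 6×4 boundary matrix has rank 3 and Smith normal form diag(1,1,1).

Now H_k = ker ∂_k / im ∂_{k+1}, so:

  H_0: rank C_0 − rank ∂_1 = 4 − 3 = 1, and the invariant factors of ∂_1 are all 1, so H_0 ≅ Z.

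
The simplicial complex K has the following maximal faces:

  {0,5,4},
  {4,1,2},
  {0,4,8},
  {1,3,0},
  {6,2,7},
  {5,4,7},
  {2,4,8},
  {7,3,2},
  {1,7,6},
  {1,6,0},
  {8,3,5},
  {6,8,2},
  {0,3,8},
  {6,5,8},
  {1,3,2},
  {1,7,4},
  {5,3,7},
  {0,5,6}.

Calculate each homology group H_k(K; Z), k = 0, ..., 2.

H_0 ≅ Z,  H_1 ≅ Z × Z/2,  H_2 = 0.

K has 9 vertices, 27 edges, 18 triangles.
rank ∂_0 = 0, rank ∂_1 = 8 ⇒ b_0 = 9 − 0 − 8 = 1; all invariant factors of ∂_1 are 1 so no torsion. So H_0 = Z.
rank ∂_1 = 8, rank ∂_2 = 18 ⇒ b_1 = 27 − 8 − 18 = 1; ∂_2 has invariant factor(s) [2] giving torsion. So H_1 = Z × Z/2.
rank ∂_2 = 18, rank ∂_3 = 0 ⇒ b_2 = 18 − 18 − 0 = 0. So H_2 = 0.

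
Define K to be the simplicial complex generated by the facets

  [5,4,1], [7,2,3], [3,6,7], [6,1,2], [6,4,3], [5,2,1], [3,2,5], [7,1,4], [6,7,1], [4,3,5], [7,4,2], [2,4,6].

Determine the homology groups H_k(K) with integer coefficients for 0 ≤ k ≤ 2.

H_0 = Z,  H_1 = Z/2,  H_2 = 0.

Fix the vertex order 1 < 2 < 3 < 4 < 5 < 6 < 7 and write every simplex with vertices in increasing order. Then dim K = 2 and the simplices of K are:

  0-simplices (7): [1], [2], [3], [4], [5], [6], [7]
  1-simplices (18): [1,2], [1,4], [1,5], [1,6], [1,7], [2,3], [2,4], [2,5], [2,6], [2,7], [3,4], [3,5], [3,6], [3,7], [4,5], [4,6], [4,7], [6,7]
  2-simplices (12): [1,2,5], [1,2,6], [1,4,5], [1,4,7], [1,6,7], [2,3,5], [2,3,7], [2,4,6], [2,4,7], [3,4,5], [3,4,6], [3,6,7]

Hence C_0 ≅ Z^7, C_1 ≅ Z^18, C_2 ≅ Z^12.

∂_1: C_1 → C_0 sends each edge [p,q] (with p < q) to q − p.
This gives a 7×18 integer matrix of rank 6; reducing to Smith normal form yields diagonal entries (1,1,1,1,1,1).

Boundary ∂_2: C_2 → C_1 acts by ∂[p,q,r] = [q,r] − [p,r] + [p,q]. For instance
  ∂[1,4,7] = [4,7] − [1,7] + [1,4],
  ∂[1,2,6] = [2,6] − [1,6] + [1,2].
This gives a 18×12 integer matrix of rank 12; reducing to Smith normal form yields diagonal entries (1,1,1,1,1,1,1,1,1,1,1,2).

Computing H_k = (kernel of ∂_k) / (image of ∂_{k+1}):

  H_0: rank C_0 − rank ∂_1 = 7 − 6 = 1, and the invariant factors of ∂_1 are all 1, so H_0 ≅ Z.
  H_1: rank ker ∂_1 − rank ∂_2 = (18 − 6) − 12 = 0, and ∂_2 has invariant factor 2 > 1, so H_1 ≅ Z/2.
  H_2: rank ker ∂_2 − rank ∂_3 = (12 − 12) − 0 = 0, and there is no ∂_3, so H_2 ≅ 0.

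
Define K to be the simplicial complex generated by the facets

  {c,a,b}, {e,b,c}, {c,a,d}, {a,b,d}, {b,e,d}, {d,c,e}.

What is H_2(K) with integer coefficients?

We work with the vertex ordering a < b < c < d < e. The simplices of K, each written with vertices in increasing order, are:

  0-simplices (5): a, b, c, d, e
  1-simplices (9): ab, ac, ad, bc, bd, be, cd, ce, de
  2-simplices (6): abc, abd, acd, bce, bde, cde

giving chain groups C_0 ≅ Z^5, C_1 ≅ Z^9, C_2 ≅ Z^6.

∂_1: C_1 → C_0 is given by ∂[p,q] = [q] − [p]. For instance
  ∂ce = e − c.
The 5×9 boundary matrix has rank 4 and Smith normal form diag(1,1,1,1).

∂_2: C_2 → C_1 maps a triangle to the signed sum of its edges. For instance
  ∂bce = ce − be + bc,
  ∂acd = cd − ad + ac.
The resulting 9×6 matrix has rank 5, and its Smith normal form has invariant factors (1,1,1,1,1).

Reading off H_k = ker ∂_k / im ∂_{k+1}:

  H_2: rank ker ∂_2 − rank ∂_3 = (6 − 5) − 0 = 1, and there is no ∂_3, so H_2 ≅ Z.

H_2 ≅ Z.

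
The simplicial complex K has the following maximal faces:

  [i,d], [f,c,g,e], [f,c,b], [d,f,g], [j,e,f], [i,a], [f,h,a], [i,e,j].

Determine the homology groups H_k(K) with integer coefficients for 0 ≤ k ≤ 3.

H_0 = Z,  H_1 = Z^2,  H_2 = 0,  H_3 = 0.

Order the vertices as a < b < c < d < e < f < g < h < i < j. Listing each simplex with vertices in this order, K has dimension 3 with simplices:

  0-simplices (10): a, b, c, d, e, f, g, h, i, j
  1-simplices (19): af, ah, ai, bc, bf, ce, cf, cg, df, dg, di, ef, eg, ei, ej, fg, fh, fj, ij
  2-simplices (9): afh, bcf, cef, ceg, cfg, dfg, efg, efj, eij
  3-simplices (1): cefg

giving chain groups C_0 ≅ Z^10, C_1 ≅ Z^19, C_2 ≅ Z^9, C_3 ≅ Z^1.

Boundary ∂_1: C_1 → C_0 sends each edge [p,q] (with p < q) to q − p. For instance
  ∂bc = c − b.
The 10×19 boundary matrix has rank 9 and Smith normal form diag(1,1,1,1,1,1,1,1,1).

Boundary ∂_2: C_2 → C_1 maps a triangle to the signed sum of its edges. For instance
  ∂cef = ef − cf + ce,
  ∂ceg = eg − cg + ce.
This gives a 19×9 integer matrix of rank 8; reducing to Smith normal form yields diagonal entries (1,1,1,1,1,1,1,1).

∂_3: C_3 → C_2 sends each 3-simplex σ to the alternating sum Σ_i (−1)^i (σ with its i-th vertex removed). For instance
  ∂cefg = efg − cfg + ceg − cef.
The 9×1 boundary matrix has rank 1 and Smith normal form diag(1).

Computing H_k = (kernel of ∂_k) / (image of ∂_{k+1}):

  H_0: rank C_0 − rank ∂_1 = 10 − 9 = 1, and the invariant factors of ∂_1 are all 1, so H_0 = Z.
  H_1: rank ker ∂_1 − rank ∂_2 = (19 − 9) − 8 = 2, and the invariant factors of ∂_2 are all 1, so H_1 = Z^2.
  H_2: rank ker ∂_2 − rank ∂_3 = (9 − 8) − 1 = 0, and the invariant factors of ∂_3 are all 1, so H_2 = 0.
  H_3: rank ker ∂_3 − rank ∂_4 = (1 − 1) − 0 = 0, and there is no ∂_4, so H_3 = 0.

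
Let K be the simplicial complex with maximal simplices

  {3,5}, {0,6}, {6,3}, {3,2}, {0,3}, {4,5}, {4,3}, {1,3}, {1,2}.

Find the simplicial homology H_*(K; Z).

H_0 = Z,  H_1 = Z^3.

We work with the vertex ordering 0 < 1 < 2 < 3 < 4 < 5 < 6. The simplices of K, each written with vertices in increasing order, are:

  0-simplices (7): [0], [1], [2], [3], [4], [5], [6]
  1-simplices (9): [0,3], [0,6], [1,2], [1,3], [2,3], [3,4], [3,5], [3,6], [4,5]

giving chain groups C_0 ≅ Z^7, C_1 ≅ Z^9.

∂_1: C_1 → C_0 sends each edge [p,q] (with p < q) to q − p. For instance
  ∂[3,5] = [5] − [3].
This gives a 7×9 integer matrix of rank 6; reducing to Smith normal form yields diagonal entries (1,1,1,1,1,1).

Now H_k = ker ∂_k / im ∂_{k+1}, so:

  H_0: rank C_0 − rank ∂_1 = 7 − 6 = 1, and the invariant factors of ∂_1 are all 1, so H_0 ≅ Z.
  H_1: rank ker ∂_1 − rank ∂_2 = (9 − 6) − 0 = 3, and there is no ∂_2, so H_1 ≅ Z^3.

As a check, the Euler characteristic is 7 − 9 = -2, which agrees with 1 − 3 = -2.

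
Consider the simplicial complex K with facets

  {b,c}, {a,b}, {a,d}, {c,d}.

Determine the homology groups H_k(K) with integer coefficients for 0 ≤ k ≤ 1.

H_0 = Z,  H_1 = Z.

We work with the vertex ordering a < b < c < d. The simplices of K, each written with vertices in increasing order, are:

  0-simplices (4): a, b, c, d
  1-simplices (4): ab, ad, bc, cd

Hence C_0 ≅ Z^4, C_1 ≅ Z^4.

Boundary ∂_1: C_1 → C_0 maps an edge to its endpoints' difference, ∂[p,q] = q − p.
The resulting 4×4 matrix has rank 3, and its Smith normal form has invariant factors (1,1,1).

Reading off H_k = ker ∂_k / im ∂_{k+1}:

  H_0: rank C_0 − rank ∂_1 = 4 − 3 = 1, and the invariant factors of ∂_1 are all 1, so H_0 ≅ Z.
  H_1: rank ker ∂_1 − rank ∂_2 = (4 − 3) − 0 = 1, and there is no ∂_2, so H_1 ≅ Z.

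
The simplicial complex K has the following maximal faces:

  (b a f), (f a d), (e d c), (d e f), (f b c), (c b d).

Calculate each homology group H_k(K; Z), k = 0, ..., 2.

We work with the vertex ordering a < b < c < d < e < f. The simplices of K, each written with vertices in increasing order, are:

  0-simplices (6): a, b, c, d, e, f
  1-simplices (12): ab, ad, af, bc, bd, bf, cd, ce, cf, de, df, ef
  2-simplices (6): abf, adf, bcd, bcf, cde, def

so the chain groups are C_0 ≅ Z^6, C_1 ≅ Z^12, C_2 ≅ Z^6.

Boundary ∂_1: C_1 → C_0 sends each edge [p,q] (with p < q) to q − p. For instance
  ∂ce = e − c.
The 6×12 boundary matrix has rank 5 and Smith normal form diag(1,1,1,1,1).

∂_2: C_2 → C_1 acts by ∂[p,q,r] = [q,r] − [p,r] + [p,q]. For instance
  ∂bcd = cd − bd + bc,
  ∂abf = bf − af + ab.
As a 12×6 matrix over Z this has rank 6, with invariant factors (1,1,1,1,1,1).

Reading off H_k = ker ∂_k / im ∂_{k+1}:

  H_0: rank C_0 − rank ∂_1 = 6 − 5 = 1, and the invariant factors of ∂_1 are all 1, so H_0 = Z.
  H_1: rank ker ∂_1 − rank ∂_2 = (12 − 5) − 6 = 1, and the invariant factors of ∂_2 are all 1, so H_1 = Z.
  H_2: rank ker ∂_2 − rank ∂_3 = (6 − 6) − 0 = 0, and there is no ∂_3, so H_2 = 0.

H_0 = Z,  H_1 = Z,  H_2 = 0.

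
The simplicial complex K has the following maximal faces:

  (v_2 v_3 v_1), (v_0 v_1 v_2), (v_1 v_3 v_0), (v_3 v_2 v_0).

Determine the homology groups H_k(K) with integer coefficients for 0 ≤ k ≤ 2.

H_0 = Z,  H_1 = 0,  H_2 = Z.

Fix the vertex order v_0 < v_1 < v_2 < v_3 and write every simplex with vertices in increasing order. Then dim K = 2 and the simplices of K are:

  0-simplices (4): [v_0], [v_1], [v_2], [v_3]
  1-simplices (6): [v_0,v_1], [v_0,v_2], [v_0,v_3], [v_1,v_2], [v_1,v_3], [v_2,v_3]
  2-simplices (4): [v_0,v_1,v_2], [v_0,v_1,v_3], [v_0,v_2,v_3], [v_1,v_2,v_3]

Hence C_0 ≅ Z^4, C_1 ≅ Z^6, C_2 ≅ Z^4.

The boundary map ∂_1: C_1 → C_0 is given by ∂[p,q] = [q] − [p]. For instance
  ∂[v_1,v_2] = [v_2] − [v_1].
As a 4×6 matrix over Z this has rank 3, with invariant factors (1,1,1).

∂_2: C_2 → C_1 maps a triangle to the signed sum of its edges. For instance
  ∂[v_0,v_2,v_3] = [v_2,v_3] − [v_0,v_3] + [v_0,v_2],
  ∂[v_1,v_2,v_3] = [v_2,v_3] − [v_1,v_3] + [v_1,v_2].
The resulting 6×4 matrix has rank 3, and its Smith normal form has invariant factors (1,1,1).

Reading off H_k = ker ∂_k / im ∂_{k+1}:

  H_0: rank C_0 − rank ∂_1 = 4 − 3 = 1, and the invariant factors of ∂_1 are all 1, so H_0 ≅ Z.
  H_1: rank ker ∂_1 − rank ∂_2 = (6 − 3) − 3 = 0, and the invariant factors of ∂_2 are all 1, so H_1 ≅ 0.
  H_2: rank ker ∂_2 − rank ∂_3 = (4 − 3) − 0 = 1, and there is no ∂_3, so H_2 ≅ Z.

As a check, the Euler characteristic is 4 − 6 + 4 = 2, which agrees with 1 − 0 + 1 = 2.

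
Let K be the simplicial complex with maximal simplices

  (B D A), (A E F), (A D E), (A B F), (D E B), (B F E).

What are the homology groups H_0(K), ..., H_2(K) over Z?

H_0 ≅ Z,  H_1 = 0,  H_2 ≅ Z.

Take the total order A < B < D < E < F on the vertex set. Then K (dimension 2) consists of the simplices:

  0-simplices (5): A, B, D, E, F
  1-simplices (9): AB, AD, AE, AF, BD, BE, BF, DE, EF
  2-simplices (6): ABD, ABF, ADE, AEF, BDE, BEF

so the chain groups are C_0 ≅ Z^5, C_1 ≅ Z^9, C_2 ≅ Z^6.

∂_1: C_1 → C_0 sends each edge [p,q] (with p < q) to q − p.
As a 5×9 matrix over Z this has rank 4, with invariant factors (1,1,1,1).

Boundary ∂_2: C_2 → C_1 acts by ∂[p,q,r] = [q,r] − [p,r] + [p,q]. For instance
  ∂BDE = DE − BE + BD,
  ∂ABD = BD − AD + AB.
The resulting 9×6 matrix has rank 5, and its Smith normal form has invariant factors (1,1,1,1,1).

Now H_k = ker ∂_k / im ∂_{k+1}, so:

  H_0: rank C_0 − rank ∂_1 = 5 − 4 = 1, and the invariant factors of ∂_1 are all 1, so H_0 ≅ Z.
  H_1: rank ker ∂_1 − rank ∂_2 = (9 − 4) − 5 = 0, and the invariant factors of ∂_2 are all 1, so H_1 ≅ 0.
  H_2: rank ker ∂_2 − rank ∂_3 = (6 − 5) − 0 = 1, and there is no ∂_3, so H_2 ≅ Z.

As a check, the Euler characteristic is 5 − 9 + 6 = 2, which agrees with 1 − 0 + 1 = 2.
(K is a triangulation of the 2-sphere S^2.)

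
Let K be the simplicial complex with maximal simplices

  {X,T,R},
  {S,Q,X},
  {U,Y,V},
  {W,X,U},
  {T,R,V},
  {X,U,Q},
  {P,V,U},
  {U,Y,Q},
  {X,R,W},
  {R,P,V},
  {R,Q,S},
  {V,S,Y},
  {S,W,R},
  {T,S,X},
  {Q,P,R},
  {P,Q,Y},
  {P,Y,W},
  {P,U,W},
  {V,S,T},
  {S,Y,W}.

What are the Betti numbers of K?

b_0 = 1, b_1 = 1, b_2 = 0.

Fix the vertex order P < Q < R < S < T < U < V < W < X < Y and write every simplex with vertices in increasing order. Then dim K = 2 and the simplices of K are:

  0-simplices (10): P, Q, R, S, T, U, V, W, X, Y
  1-simplices (30): PQ, PR, PU, PV, PW, PY, QR, QS, QU, QX, QY, RS, RT, RV, RW, RX, ST, SV, SW, SX, SY, TV, TX, UV, UW, UX, UY, VY, WX, WY
  2-simplices (20): PQR, PQY, PRV, PUV, PUW, PWY, QRS, QSX, QUX, QUY, RSW, RTV, RTX, RWX, STV, STX, SVY, SWY, UVY, UWX

so the chain groups are C_0 ≅ Z^10, C_1 ≅ Z^30, C_2 ≅ Z^20.

The boundary map ∂_1: C_1 → C_0 sends each edge [p,q] (with p < q) to q − p. For instance
  ∂RX = X − R.
As a 10×30 matrix over Z this has rank 9, with invariant factors (1,1,1,1,1,1,1,1,1).

Boundary ∂_2: C_2 → C_1 sends each 2-simplex [p,q,r] to [q,r] − [p,r] + [p,q]. For instance
  ∂RSW = SW − RW + RS,
  ∂PQY = QY − PY + PQ.
This gives a 30×20 integer matrix of rank 20; reducing to Smith normal form yields diagonal entries (1,1,1,1,1,1,1,1,1,1,1,1,1,1,1,1,1,1,1,2).

From H_k ≅ ker(∂_k) / im(∂_{k+1}) we obtain:

  H_0: rank C_0 − rank ∂_1 = 10 − 9 = 1, and the invariant factors of ∂_1 are all 1, so H_0 ≅ Z.
  H_1: rank ker ∂_1 − rank ∂_2 = (30 − 9) − 20 = 1, and ∂_2 has invariant factor 2 > 1, so H_1 ≅ Z ⊕ Z/2Z.
  H_2: rank ker ∂_2 − rank ∂_3 = (20 − 20) − 0 = 0, and there is no ∂_3, so H_2 ≅ 0.

Hence the Betti numbers are b_0 = 1, b_1 = 1, b_2 = 0.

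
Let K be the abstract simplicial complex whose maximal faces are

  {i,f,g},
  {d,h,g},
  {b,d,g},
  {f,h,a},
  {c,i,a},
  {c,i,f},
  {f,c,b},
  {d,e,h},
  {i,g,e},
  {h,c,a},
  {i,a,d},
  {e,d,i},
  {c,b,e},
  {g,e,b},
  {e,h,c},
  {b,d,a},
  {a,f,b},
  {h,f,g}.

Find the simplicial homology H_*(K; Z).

K has 9 vertices, 27 edges, 18 triangles.
rank ∂_0 = 0, rank ∂_1 = 8 ⇒ b_0 = 9 − 0 − 8 = 1; all invariant factors of ∂_1 are 1 so no torsion. So H_0 ≅ Z.
rank ∂_1 = 8, rank ∂_2 = 18 ⇒ b_1 = 27 − 8 − 18 = 1; ∂_2 has invariant factor(s) [2] giving torsion. So H_1 ≅ Z × Z/2.
rank ∂_2 = 18, rank ∂_3 = 0 ⇒ b_2 = 18 − 18 − 0 = 0. So H_2 ≅ 0.

H_0 = Z,  H_1 = Z × Z/2,  H_2 = 0.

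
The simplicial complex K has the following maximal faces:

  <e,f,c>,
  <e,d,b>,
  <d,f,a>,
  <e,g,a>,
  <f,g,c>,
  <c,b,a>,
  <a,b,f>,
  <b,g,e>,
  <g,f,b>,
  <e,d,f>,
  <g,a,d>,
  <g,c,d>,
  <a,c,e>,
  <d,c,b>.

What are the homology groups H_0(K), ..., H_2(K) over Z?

Take the total order a < b < c < d < e < f < g on the vertex set. Then K (dimension 2) consists of the simplices:

  0-simplices (7): a, b, c, d, e, f, g
  1-simplices (21): ab, ac, ad, ae, af, ag, bc, bd, be, bf, bg, cd, ce, cf, cg, de, df, dg, ef, eg, fg
  2-simplices (14): abc, abf, ace, adf, adg, aeg, bcd, bde, beg, bfg, cdg, cef, cfg, def

so the chain groups are C_0 ≅ Z^7, C_1 ≅ Z^21, C_2 ≅ Z^14.

Boundary ∂_1: C_1 → C_0 maps an edge to its endpoints' difference, ∂[p,q] = q − p.
This gives a 7×21 integer matrix of rank 6; reducing to Smith normal form yields diagonal entries (1,1,1,1,1,1).

The boundary map ∂_2: C_2 → C_1 maps a triangle to the signed sum of its edges. For instance
  ∂def = ef − df + de,
  ∂bde = de − be + bd.
The resulting 21×14 matrix has rank 13, and its Smith normal form has invariant factors (1,1,1,1,1,1,1,1,1,1,1,1,1).

From H_k ≅ ker(∂_k) / im(∂_{k+1}) we obtain:

  H_0: rank C_0 − rank ∂_1 = 7 − 6 = 1, and the invariant factors of ∂_1 are all 1, so H_0 = Z.
  H_1: rank ker ∂_1 − rank ∂_2 = (21 − 6) − 13 = 2, and the invariant factors of ∂_2 are all 1, so H_1 = Z^2.
  H_2: rank ker ∂_2 − rank ∂_3 = (14 − 13) − 0 = 1, and there is no ∂_3, so H_2 = Z.

As a check, the Euler characteristic is 7 − 21 + 14 = 0, which agrees with 1 − 2 + 1 = 0.

H_0 ≅ Z,  H_1 ≅ Z^2,  H_2 ≅ Z.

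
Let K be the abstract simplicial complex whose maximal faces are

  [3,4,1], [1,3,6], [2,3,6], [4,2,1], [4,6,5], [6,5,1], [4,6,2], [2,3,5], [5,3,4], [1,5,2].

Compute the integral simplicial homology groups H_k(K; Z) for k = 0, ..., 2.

We work with the vertex ordering 1 < 2 < 3 < 4 < 5 < 6. The simplices of K, each written with vertices in increasing order, are:

  0-simplices (6): [1], [2], [3], [4], [5], [6]
  1-simplices (15): [1,2], [1,3], [1,4], [1,5], [1,6], [2,3], [2,4], [2,5], [2,6], [3,4], [3,5], [3,6], [4,5], [4,6], [5,6]
  2-simplices (10): [1,2,4], [1,2,5], [1,3,4], [1,3,6], [1,5,6], [2,3,5], [2,3,6], [2,4,6], [3,4,5], [4,5,6]

so the chain groups are C_0 ≅ Z^6, C_1 ≅ Z^15, C_2 ≅ Z^10.

Boundary ∂_1: C_1 → C_0 is given by ∂[p,q] = [q] − [p]. For instance
  ∂[5,6] = [6] − [5].
The resulting 6×15 matrix has rank 5, and its Smith normal form has invariant factors (1,1,1,1,1).

∂_2: C_2 → C_1 sends each 2-simplex [p,q,r] to [q,r] − [p,r] + [p,q]. For instance
  ∂[2,3,5] = [3,5] − [2,5] + [2,3],
  ∂[4,5,6] = [5,6] − [4,6] + [4,5].
The 15×10 boundary matrix has rank 10 and Smith normal form diag(1,1,1,1,1,1,1,1,1,2).

Now H_k = ker ∂_k / im ∂_{k+1}, so:

  H_0: rank C_0 − rank ∂_1 = 6 − 5 = 1, and the invariant factors of ∂_1 are all 1, so H_0 = Z.
  H_1: rank ker ∂_1 − rank ∂_2 = (15 − 5) − 10 = 0, and ∂_2 has invariant factor 2 > 1, so H_1 = Z/2.
  H_2: rank ker ∂_2 − rank ∂_3 = (10 − 10) − 0 = 0, and there is no ∂_3, so H_2 = 0.

As a check, the Euler characteristic is 6 − 15 + 10 = 1, which agrees with 1 − 0 + 0 = 1.
(K is a triangulation of the real projective plane RP^2.)

H_0 ≅ Z,  H_1 ≅ Z/2,  H_2 = 0.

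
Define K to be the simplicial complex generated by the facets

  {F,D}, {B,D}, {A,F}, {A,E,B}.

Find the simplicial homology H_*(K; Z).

H_0 = Z,  H_1 = Z,  H_2 = 0.

Take the total order A < B < D < E < F on the vertex set. Then K (dimension 2) consists of the simplices:

  0-simplices (5): A, B, D, E, F
  1-simplices (6): AB, AE, AF, BD, BE, DF
  2-simplices (1): ABE

giving chain groups C_0 ≅ Z^5, C_1 ≅ Z^6, C_2 ≅ Z^1.

Boundary ∂_1: C_1 → C_0 sends each edge [p,q] (with p < q) to q − p. For instance
  ∂AE = E − A.
The resulting 5×6 matrix has rank 4, and its Smith normal form has invariant factors (1,1,1,1).

The boundary map ∂_2: C_2 → C_1 maps a triangle to the signed sum of its edges. For instance
  ∂ABE = BE − AE + AB.
This gives a 6×1 integer matrix of rank 1; reducing to Smith normal form yields diagonal entries (1).

Reading off H_k = ker ∂_k / im ∂_{k+1}:

  H_0: rank C_0 − rank ∂_1 = 5 − 4 = 1, and the invariant factors of ∂_1 are all 1, so H_0 ≅ Z.
  H_1: rank ker ∂_1 − rank ∂_2 = (6 − 4) − 1 = 1, and the invariant factors of ∂_2 are all 1, so H_1 ≅ Z.
  H_2: rank ker ∂_2 − rank ∂_3 = (1 − 1) − 0 = 0, and there is no ∂_3, so H_2 ≅ 0.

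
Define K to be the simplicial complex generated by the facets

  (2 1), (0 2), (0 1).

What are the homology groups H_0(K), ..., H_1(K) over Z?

H_0 = Z,  H_1 = Z.

Fix the vertex order 0 < 1 < 2 and write every simplex with vertices in increasing order. Then dim K = 1 and the simplices of K are:

  0-simplices (3): [0], [1], [2]
  1-simplices (3): [0,1], [0,2], [1,2]

giving chain groups C_0 ≅ Z^3, C_1 ≅ Z^3.

The boundary map ∂_1: C_1 → C_0 maps an edge to its endpoints' difference, ∂[p,q] = q − p. For instance
  ∂[1,2] = [2] − [1].
As a 3×3 matrix over Z this has rank 2, with invariant factors (1,1).

From H_k ≅ ker(∂_k) / im(∂_{k+1}) we obtain:

  H_0: rank C_0 − rank ∂_1 = 3 − 2 = 1, and the invariant factors of ∂_1 are all 1, so H_0 = Z.
  H_1: rank ker ∂_1 − rank ∂_2 = (3 − 2) − 0 = 1, and there is no ∂_2, so H_1 = Z.

As a check, the Euler characteristic is 3 − 3 = 0, which agrees with 1 − 1 = 0.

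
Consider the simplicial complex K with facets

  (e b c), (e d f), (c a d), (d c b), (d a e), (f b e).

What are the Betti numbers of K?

b_0 = 1, b_1 = 1, b_2 = 0.

K has 6 vertices, 12 edges, 6 triangles.
rank ∂_0 = 0, rank ∂_1 = 5 ⇒ b_0 = 6 − 0 − 5 = 1; all invariant factors of ∂_1 are 1 so no torsion. So H_0 ≅ Z.
rank ∂_1 = 5, rank ∂_2 = 6 ⇒ b_1 = 12 − 5 − 6 = 1; all invariant factors of ∂_2 are 1 so no torsion. So H_1 ≅ Z.
rank ∂_2 = 6, rank ∂_3 = 0 ⇒ b_2 = 6 − 6 − 0 = 0. So H_2 ≅ 0.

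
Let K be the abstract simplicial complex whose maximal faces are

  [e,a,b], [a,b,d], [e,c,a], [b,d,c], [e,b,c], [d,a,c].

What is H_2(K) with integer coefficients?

We work with the vertex ordering a < b < c < d < e. The simplices of K, each written with vertices in increasing order, are:

  0-simplices (5): a, b, c, d, e
  1-simplices (9): ab, ac, ad, ae, bc, bd, be, cd, ce
  2-simplices (6): abd, abe, acd, ace, bcd, bce

Hence C_0 ≅ Z^5, C_1 ≅ Z^9, C_2 ≅ Z^6.

∂_1: C_1 → C_0 maps an edge to its endpoints' difference, ∂[p,q] = q − p. For instance
  ∂ad = d − a.
This gives a 5×9 integer matrix of rank 4; reducing to Smith normal form yields diagonal entries (1,1,1,1).

The boundary map ∂_2: C_2 → C_1 acts by ∂[p,q,r] = [q,r] − [p,r] + [p,q]. For instance
  ∂abd = bd − ad + ab,
  ∂acd = cd − ad + ac.
This gives a 9×6 integer matrix of rank 5; reducing to Smith normal form yields diagonal entries (1,1,1,1,1).

Computing H_k = (kernel of ∂_k) / (image of ∂_{k+1}):

  H_2: rank ker ∂_2 − rank ∂_3 = (6 − 5) − 0 = 1, and there is no ∂_3, so H_2 = Z.

H_2 ≅ Z.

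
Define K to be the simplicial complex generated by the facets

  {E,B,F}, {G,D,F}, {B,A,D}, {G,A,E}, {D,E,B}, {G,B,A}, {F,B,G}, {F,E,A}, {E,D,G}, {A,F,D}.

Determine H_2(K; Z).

H_2 ≅ 0.

Fix the vertex order A < B < D < E < F < G and write every simplex with vertices in increasing order. Then dim K = 2 and the simplices of K are:

  0-simplices (6): A, B, D, E, F, G
  1-simplices (15): AB, AD, AE, AF, AG, BD, BE, BF, BG, DE, DF, DG, EF, EG, FG
  2-simplices (10): ABD, ABG, ADF, AEF, AEG, BDE, BEF, BFG, DEG, DFG

giving chain groups C_0 ≅ Z^6, C_1 ≅ Z^15, C_2 ≅ Z^10.

The boundary map ∂_1: C_1 → C_0 is given by ∂[p,q] = [q] − [p].
This gives a 6×15 integer matrix of rank 5; reducing to Smith normal form yields diagonal entries (1,1,1,1,1).

The boundary map ∂_2: C_2 → C_1 maps a triangle to the signed sum of its edges. For instance
  ∂DEG = EG − DG + DE,
  ∂AEF = EF − AF + AE.
The 15×10 boundary matrix has rank 10 and Smith normal form diag(1,1,1,1,1,1,1,1,1,2).

Now H_k = ker ∂_k / im ∂_{k+1}, so:

  H_2: rank ker ∂_2 − rank ∂_3 = (10 − 10) − 0 = 0, and there is no ∂_3, so H_2 ≅ 0.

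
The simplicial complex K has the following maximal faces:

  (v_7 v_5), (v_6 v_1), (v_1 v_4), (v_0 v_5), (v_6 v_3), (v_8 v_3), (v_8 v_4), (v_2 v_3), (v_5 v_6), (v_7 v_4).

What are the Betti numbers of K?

Order the vertices as v_0 < v_1 < v_2 < v_3 < v_4 < v_5 < v_6 < v_7 < v_8. Listing each simplex with vertices in this order, K has dimension 1 with simplices:

  0-simplices (9): [v_0], [v_1], [v_2], [v_3], [v_4], [v_5], [v_6], [v_7], [v_8]
  1-simplices (10): [v_0,v_5], [v_1,v_4], [v_1,v_6], [v_2,v_3], [v_3,v_6], [v_3,v_8], [v_4,v_7], [v_4,v_8], [v_5,v_6], [v_5,v_7]

so the chain groups are C_0 ≅ Z^9, C_1 ≅ Z^10.

∂_1: C_1 → C_0 is given by ∂[p,q] = [q] − [p]. For instance
  ∂[v_3,v_8] = [v_8] − [v_3].
This gives a 9×10 integer matrix of rank 8; reducing to Smith normal form yields diagonal entries (1,1,1,1,1,1,1,1).

Now H_k = ker ∂_k / im ∂_{k+1}, so:

  H_0: rank C_0 − rank ∂_1 = 9 − 8 = 1, and the invariant factors of ∂_1 are all 1, so H_0 ≅ Z.
  H_1: rank ker ∂_1 − rank ∂_2 = (10 − 8) − 0 = 2, and there is no ∂_2, so H_1 ≅ Z^2.

Hence the Betti numbers are b_0 = 1, b_1 = 2.

b_0 = 1, b_1 = 2.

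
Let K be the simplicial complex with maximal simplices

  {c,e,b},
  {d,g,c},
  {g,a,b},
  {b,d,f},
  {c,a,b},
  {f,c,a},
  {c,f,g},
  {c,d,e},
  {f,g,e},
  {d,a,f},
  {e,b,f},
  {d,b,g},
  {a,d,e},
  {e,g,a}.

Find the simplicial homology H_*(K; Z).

We work with the vertex ordering a < b < c < d < e < f < g. The simplices of K, each written with vertices in increasing order, are:

  0-simplices (7): a, b, c, d, e, f, g
  1-simplices (21): ab, ac, ad, ae, af, ag, bc, bd, be, bf, bg, cd, ce, cf, cg, de, df, dg, ef, eg, fg
  2-simplices (14): abc, abg, acf, ade, adf, aeg, bce, bdf, bdg, bef, cde, cdg, cfg, efg

giving chain groups C_0 ≅ Z^7, C_1 ≅ Z^21, C_2 ≅ Z^14.

The boundary map ∂_1: C_1 → C_0 sends each edge [p,q] (with p < q) to q − p. For instance
  ∂ce = e − c.
As a 7×21 matrix over Z this has rank 6, with invariant factors (1,1,1,1,1,1).

∂_2: C_2 → C_1 acts by ∂[p,q,r] = [q,r] − [p,r] + [p,q]. For instance
  ∂cde = de − ce + cd,
  ∂efg = fg − eg + ef.
The 21×14 boundary matrix has rank 13 and Smith normal form diag(1,1,1,1,1,1,1,1,1,1,1,1,1).

Computing H_k = (kernel of ∂_k) / (image of ∂_{k+1}):

  H_0: rank C_0 − rank ∂_1 = 7 − 6 = 1, and the invariant factors of ∂_1 are all 1, so H_0 ≅ Z.
  H_1: rank ker ∂_1 − rank ∂_2 = (21 − 6) − 13 = 2, and the invariant factors of ∂_2 are all 1, so H_1 ≅ Z^2.
  H_2: rank ker ∂_2 − rank ∂_3 = (14 − 13) − 0 = 1, and there is no ∂_3, so H_2 ≅ Z.

H_0 ≅ Z,  H_1 ≅ Z^2,  H_2 ≅ Z.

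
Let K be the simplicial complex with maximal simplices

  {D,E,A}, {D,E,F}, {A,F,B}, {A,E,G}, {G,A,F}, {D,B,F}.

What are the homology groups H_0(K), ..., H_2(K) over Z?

H_0 = Z,  H_1 = Z,  H_2 = 0.

Take the total order A < B < D < E < F < G on the vertex set. Then K (dimension 2) consists of the simplices:

  0-simplices (6): A, B, D, E, F, G
  1-simplices (12): AB, AD, AE, AF, AG, BD, BF, DE, DF, EF, EG, FG
  2-simplices (6): ABF, ADE, AEG, AFG, BDF, DEF

giving chain groups C_0 ≅ Z^6, C_1 ≅ Z^12, C_2 ≅ Z^6.

∂_1: C_1 → C_0 sends each edge [p,q] (with p < q) to q − p. For instance
  ∂DF = F − D.
As a 6×12 matrix over Z this has rank 5, with invariant factors (1,1,1,1,1).

Boundary ∂_2: C_2 → C_1 acts by ∂[p,q,r] = [q,r] − [p,r] + [p,q]. For instance
  ∂AFG = FG − AG + AF,
  ∂ABF = BF − AF + AB.
The 12×6 boundary matrix has rank 6 and Smith normal form diag(1,1,1,1,1,1).

Now H_k = ker ∂_k / im ∂_{k+1}, so:

  H_0: rank C_0 − rank ∂_1 = 6 − 5 = 1, and the invariant factors of ∂_1 are all 1, so H_0 ≅ Z.
  H_1: rank ker ∂_1 − rank ∂_2 = (12 − 5) − 6 = 1, and the invariant factors of ∂_2 are all 1, so H_1 ≅ Z.
  H_2: rank ker ∂_2 − rank ∂_3 = (6 − 6) − 0 = 0, and there is no ∂_3, so H_2 ≅ 0.

(K is a triangulation of the cylinder S^1 x I.)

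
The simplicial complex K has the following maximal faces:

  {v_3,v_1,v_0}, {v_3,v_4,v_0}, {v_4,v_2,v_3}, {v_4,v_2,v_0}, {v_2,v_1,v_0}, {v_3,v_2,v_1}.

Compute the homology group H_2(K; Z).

H_2 ≅ Z.

We work with the vertex ordering v_0 < v_1 < v_2 < v_3 < v_4. The simplices of K, each written with vertices in increasing order, are:

  0-simplices (5): [v_0], [v_1], [v_2], [v_3], [v_4]
  1-simplices (9): [v_0,v_1], [v_0,v_2], [v_0,v_3], [v_0,v_4], [v_1,v_2], [v_1,v_3], [v_2,v_3], [v_2,v_4], [v_3,v_4]
  2-simplices (6): [v_0,v_1,v_2], [v_0,v_1,v_3], [v_0,v_2,v_4], [v_0,v_3,v_4], [v_1,v_2,v_3], [v_2,v_3,v_4]

giving chain groups C_0 ≅ Z^5, C_1 ≅ Z^9, C_2 ≅ Z^6.

Boundary ∂_1: C_1 → C_0 is given by ∂[p,q] = [q] − [p]. For instance
  ∂[v_2,v_4] = [v_4] − [v_2].
As a 5×9 matrix over Z this has rank 4, with invariant factors (1,1,1,1).

Boundary ∂_2: C_2 → C_1 acts by ∂[p,q,r] = [q,r] − [p,r] + [p,q]. For instance
  ∂[v_2,v_3,v_4] = [v_3,v_4] − [v_2,v_4] + [v_2,v_3],
  ∂[v_0,v_3,v_4] = [v_3,v_4] − [v_0,v_4] + [v_0,v_3].
The resulting 9×6 matrix has rank 5, and its Smith normal form has invariant factors (1,1,1,1,1).

Computing H_k = (kernel of ∂_k) / (image of ∂_{k+1}):

  H_2: rank ker ∂_2 − rank ∂_3 = (6 − 5) − 0 = 1, and there is no ∂_3, so H_2 ≅ Z.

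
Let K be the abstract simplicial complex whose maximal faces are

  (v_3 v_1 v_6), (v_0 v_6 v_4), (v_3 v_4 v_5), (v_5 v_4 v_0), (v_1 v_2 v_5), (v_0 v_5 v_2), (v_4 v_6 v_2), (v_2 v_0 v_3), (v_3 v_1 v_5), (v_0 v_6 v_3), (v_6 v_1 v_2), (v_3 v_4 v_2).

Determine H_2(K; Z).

H_2 ≅ 0.

We work with the vertex ordering v_0 < v_1 < v_2 < v_3 < v_4 < v_5 < v_6. The simplices of K, each written with vertices in increasing order, are:

  0-simplices (7): [v_0], [v_1], [v_2], [v_3], [v_4], [v_5], [v_6]
  1-simplices (18): (18 of them)
  2-simplices (12): (12 of them)

giving chain groups C_0 ≅ Z^7, C_1 ≅ Z^18, C_2 ≅ Z^12.

∂_1: C_1 → C_0 maps an edge to its endpoints' difference, ∂[p,q] = q − p.
This gives a 7×18 integer matrix of rank 6; reducing to Smith normal form yields diagonal entries (1,1,1,1,1,1).

Boundary ∂_2: C_2 → C_1 acts by ∂[p,q,r] = [q,r] − [p,r] + [p,q]. For instance
  ∂[v_0,v_4,v_5] = [v_4,v_5] − [v_0,v_5] + [v_0,v_4],
  ∂[v_0,v_4,v_6] = [v_4,v_6] − [v_0,v_6] + [v_0,v_4].
The resulting 18×12 matrix has rank 12, and its Smith normal form has invariant factors (1,1,1,1,1,1,1,1,1,1,1,2).

Reading off H_k = ker ∂_k / im ∂_{k+1}:

  H_2: rank ker ∂_2 − rank ∂_3 = (12 − 12) − 0 = 0, and there is no ∂_3, so H_2 ≅ 0.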